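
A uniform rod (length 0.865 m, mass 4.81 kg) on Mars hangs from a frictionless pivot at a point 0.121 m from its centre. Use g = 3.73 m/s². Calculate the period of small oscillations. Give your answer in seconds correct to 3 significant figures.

2.60 s

For a physical pendulum T = 2π√(I/(mgd)), with d = 0.1210 m from pivot to centre of mass.
I_cm = mL²/12 = 4.81 × 0.865²/12 = 0.2999 kg·m²; I = I_cm + md² = 0.2999 + 4.81 × 0.1210² = 0.3703 kg·m².
T = 2π√(0.3703/(4.81 × 3.73 × 0.1210)) = 2.60 s.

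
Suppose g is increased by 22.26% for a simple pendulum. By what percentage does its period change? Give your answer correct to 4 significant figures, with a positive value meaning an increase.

-9.561%

T ∝ 1/√g, so T'/T = 1/√(1.2226) = 0.90439.
Percentage change in T = (0.90439 − 1) × 100% = -9.561%.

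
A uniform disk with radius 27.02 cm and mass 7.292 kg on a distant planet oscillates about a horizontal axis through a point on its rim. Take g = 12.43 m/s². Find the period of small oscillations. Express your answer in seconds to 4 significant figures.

1.135 s

I_cm = ½mr² = 0.26619 kg·m². The pivot is at distance d = 0.2702 m from the centre of mass.
By the parallel-axis theorem, I = I_cm + md² = 0.26619 + 0.53237 = 0.79856 kg·m².
T = 2π√(I/(mgd)) = 2π√(0.79856/(7.292 × 12.43 × 0.2702)) = 1.135 s.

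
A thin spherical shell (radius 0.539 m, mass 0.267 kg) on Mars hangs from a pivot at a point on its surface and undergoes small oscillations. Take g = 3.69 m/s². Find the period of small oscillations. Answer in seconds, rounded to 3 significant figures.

I_cm = (2/3)mr² = 0.05171 kg·m². The pivot is at distance d = 0.539 m from the centre of mass.
By the parallel-axis theorem, I = I_cm + md² = 0.05171 + 0.07757 = 0.1293 kg·m².
T = 2π√(I/(mgd)) = 2π√(0.1293/(0.267 × 3.69 × 0.539)) = 3.10 s.

3.10 s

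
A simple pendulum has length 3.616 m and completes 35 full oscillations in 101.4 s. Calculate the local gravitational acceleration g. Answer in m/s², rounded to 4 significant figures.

17.01 m/s²

T = 101.4/35 = 2.8971 s.
From T = 2π√(L/g), g = 4π²L/T² = 4π² × 3.616/2.8971² = 17.01 m/s².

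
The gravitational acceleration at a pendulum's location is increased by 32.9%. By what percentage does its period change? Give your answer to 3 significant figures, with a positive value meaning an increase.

-13.3%

T ∝ 1/√g, so T'/T = 1/√(1.329) = 0.8674.
Percentage change in T = (0.8674 − 1) × 100% = -13.3%.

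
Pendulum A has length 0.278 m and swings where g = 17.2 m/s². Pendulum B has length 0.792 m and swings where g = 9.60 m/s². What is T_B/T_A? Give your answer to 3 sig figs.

T = 2π√(L/g), so T_B/T_A = √((L_B/g_B)/(L_A/g_A)) = √((0.792/9.60)/(0.278/17.2)) = 2.26.

2.26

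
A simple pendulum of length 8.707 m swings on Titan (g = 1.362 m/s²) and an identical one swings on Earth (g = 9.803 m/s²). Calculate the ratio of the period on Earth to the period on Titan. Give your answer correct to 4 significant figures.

T ∝ 1/√g, so T₂/T₁ = √(g₁/g₂) = √(1.362/9.803) = 0.3727.

0.3727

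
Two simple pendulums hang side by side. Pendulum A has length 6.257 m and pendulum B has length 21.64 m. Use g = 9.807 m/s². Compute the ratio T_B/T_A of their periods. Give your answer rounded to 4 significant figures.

1.860

T ∝ √L, so T_B/T_A = √(L_B/L_A) = √(21.64/6.257) = 1.860.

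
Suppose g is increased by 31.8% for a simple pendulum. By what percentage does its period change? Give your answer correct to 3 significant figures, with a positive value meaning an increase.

-12.9%

T ∝ 1/√g, so T'/T = 1/√(1.318) = 0.8710.
Percentage change in T = (0.8710 − 1) × 100% = -12.9%.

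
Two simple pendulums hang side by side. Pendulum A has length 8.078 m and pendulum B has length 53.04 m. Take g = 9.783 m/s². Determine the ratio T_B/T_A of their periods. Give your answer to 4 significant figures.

2.562

T ∝ √L, so T_B/T_A = √(L_B/L_A) = √(53.04/8.078) = 2.562.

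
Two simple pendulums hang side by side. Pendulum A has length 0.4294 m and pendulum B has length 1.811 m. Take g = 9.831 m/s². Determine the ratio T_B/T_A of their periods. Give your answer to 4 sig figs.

T ∝ √L, so T_B/T_A = √(L_B/L_A) = √(1.811/0.4294) = 2.054.

2.054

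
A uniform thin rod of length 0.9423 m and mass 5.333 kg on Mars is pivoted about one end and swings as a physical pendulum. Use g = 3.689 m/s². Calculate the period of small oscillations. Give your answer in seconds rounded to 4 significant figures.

2.593 s

For a physical pendulum T = 2π√(I/(mgd)), with d = 0.47115 m from pivot to centre of mass.
I_cm = mL²/12 = 5.333 × 0.9423²/12 = 0.39461 kg·m²; I = I_cm + md² = 0.39461 + 5.333 × 0.47115² = 1.5784 kg·m².
T = 2π√(1.5784/(5.333 × 3.689 × 0.47115)) = 2.593 s.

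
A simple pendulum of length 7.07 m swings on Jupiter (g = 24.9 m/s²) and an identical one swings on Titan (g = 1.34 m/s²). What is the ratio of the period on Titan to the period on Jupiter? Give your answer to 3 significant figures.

4.31

T ∝ 1/√g, so T₂/T₁ = √(g₁/g₂) = √(24.9/1.34) = 4.31.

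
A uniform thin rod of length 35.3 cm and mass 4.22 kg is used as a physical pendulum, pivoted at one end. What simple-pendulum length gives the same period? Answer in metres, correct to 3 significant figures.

0.235 m

The equivalent simple-pendulum length is L_eq = I/(md), where I is about the pivot and d = 0.1765 m.
I_cm = (1/12)mL² = 0.04382 kg·m², so I = I_cm + md² = 0.04382 + 0.1315 = 0.1753 kg·m².
L_eq = 0.1753/(4.22 × 0.1765) = 0.235 m.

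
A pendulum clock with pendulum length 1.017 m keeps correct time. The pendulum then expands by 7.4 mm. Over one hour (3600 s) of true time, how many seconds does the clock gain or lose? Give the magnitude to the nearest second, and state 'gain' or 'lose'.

T ∝ √L, so T'/T = √(1.02440/1.017) = 1.00363.
In 3600 s of true time the clock registers 3600/1.00363 = 3587.0 s, so it loses 13 s.

lose 13 s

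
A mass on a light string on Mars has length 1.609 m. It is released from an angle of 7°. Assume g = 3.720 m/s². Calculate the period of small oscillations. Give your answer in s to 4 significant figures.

T = 2π√(L/g) = 2π√(1.609/3.720) = 2π × 0.65767 = 4.132 s.

4.132 s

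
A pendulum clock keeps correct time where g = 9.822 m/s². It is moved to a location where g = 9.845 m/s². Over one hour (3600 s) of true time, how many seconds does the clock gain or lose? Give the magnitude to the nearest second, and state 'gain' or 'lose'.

gain 4 s

The clock's period scales as T ∝ 1/√g, so T'/T = √(9.822/9.845) = 0.998831.
In 3600 s of true time the clock registers 3600/0.998831 = 3604.2 s, so it gains 4 s.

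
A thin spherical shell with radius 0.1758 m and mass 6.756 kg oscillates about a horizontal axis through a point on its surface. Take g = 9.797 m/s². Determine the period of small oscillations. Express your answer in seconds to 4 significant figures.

1.087 s

I_cm = (2/3)mr² = 0.13920 kg·m². The pivot is at distance d = 0.1758 m from the centre of mass.
By the parallel-axis theorem, I = I_cm + md² = 0.13920 + 0.20880 = 0.34800 kg·m².
T = 2π√(I/(mgd)) = 2π√(0.34800/(6.756 × 9.797 × 0.1758)) = 1.087 s.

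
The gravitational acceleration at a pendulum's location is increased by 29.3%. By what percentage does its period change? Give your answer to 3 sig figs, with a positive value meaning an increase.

-12.1%

T ∝ 1/√g, so T'/T = 1/√(1.293) = 0.8794.
Percentage change in T = (0.8794 − 1) × 100% = -12.1%.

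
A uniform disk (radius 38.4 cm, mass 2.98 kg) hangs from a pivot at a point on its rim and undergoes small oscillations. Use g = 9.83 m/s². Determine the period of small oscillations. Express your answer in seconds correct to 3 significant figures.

1.52 s

I_cm = ½mr² = 0.2197 kg·m². The pivot is at distance d = 0.384 m from the centre of mass.
By the parallel-axis theorem, I = I_cm + md² = 0.2197 + 0.4394 = 0.6591 kg·m².
T = 2π√(I/(mgd)) = 2π√(0.6591/(2.98 × 9.83 × 0.384)) = 1.52 s.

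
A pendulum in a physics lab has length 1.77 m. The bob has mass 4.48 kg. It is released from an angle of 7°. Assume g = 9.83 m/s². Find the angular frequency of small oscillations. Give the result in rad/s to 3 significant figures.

ω = √(g/L) = √(9.83/1.77) = 2.36 rad/s.

2.36 rad/s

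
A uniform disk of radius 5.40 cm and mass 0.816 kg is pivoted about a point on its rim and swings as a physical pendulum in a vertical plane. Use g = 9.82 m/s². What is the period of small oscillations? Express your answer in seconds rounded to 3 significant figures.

I_cm = ½mr² = 0.001190 kg·m². The pivot is at distance d = 0.0540 m from the centre of mass.
By the parallel-axis theorem, I = I_cm + md² = 0.001190 + 0.002379 = 0.003569 kg·m².
T = 2π√(I/(mgd)) = 2π√(0.003569/(0.816 × 9.82 × 0.0540)) = 0.571 s.

0.571 s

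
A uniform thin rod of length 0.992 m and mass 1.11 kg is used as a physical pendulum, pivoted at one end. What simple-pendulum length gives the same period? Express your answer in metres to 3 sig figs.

The equivalent simple-pendulum length is L_eq = I/(md), where I is about the pivot and d = 0.4960 m.
I_cm = (1/12)mL² = 0.09103 kg·m², so I = I_cm + md² = 0.09103 + 0.2731 = 0.3641 kg·m².
L_eq = 0.3641/(1.11 × 0.4960) = 0.661 m.

0.661 m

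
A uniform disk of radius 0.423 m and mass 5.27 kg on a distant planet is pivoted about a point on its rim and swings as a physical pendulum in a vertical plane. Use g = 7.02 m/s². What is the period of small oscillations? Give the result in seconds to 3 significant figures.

I_cm = ½mr² = 0.4715 kg·m². The pivot is at distance d = 0.423 m from the centre of mass.
By the parallel-axis theorem, I = I_cm + md² = 0.4715 + 0.9430 = 1.414 kg·m².
T = 2π√(I/(mgd)) = 2π√(1.414/(5.27 × 7.02 × 0.423)) = 1.89 s.

1.89 s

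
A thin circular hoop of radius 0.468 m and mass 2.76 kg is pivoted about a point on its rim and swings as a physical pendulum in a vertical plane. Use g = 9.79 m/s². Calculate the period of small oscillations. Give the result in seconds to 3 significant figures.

1.94 s

I_cm = mr² = 0.6045 kg·m². The pivot is at distance d = 0.468 m from the centre of mass.
By the parallel-axis theorem, I = I_cm + md² = 0.6045 + 0.6045 = 1.209 kg·m².
T = 2π√(I/(mgd)) = 2π√(1.209/(2.76 × 9.79 × 0.468)) = 1.94 s.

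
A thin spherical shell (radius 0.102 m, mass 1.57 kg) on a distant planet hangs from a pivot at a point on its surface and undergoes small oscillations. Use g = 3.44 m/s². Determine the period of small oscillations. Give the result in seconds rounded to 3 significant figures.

I_cm = (2/3)mr² = 0.01089 kg·m². The pivot is at distance d = 0.102 m from the centre of mass.
By the parallel-axis theorem, I = I_cm + md² = 0.01089 + 0.01633 = 0.02722 kg·m².
T = 2π√(I/(mgd)) = 2π√(0.02722/(1.57 × 3.44 × 0.102)) = 1.40 s.

1.40 s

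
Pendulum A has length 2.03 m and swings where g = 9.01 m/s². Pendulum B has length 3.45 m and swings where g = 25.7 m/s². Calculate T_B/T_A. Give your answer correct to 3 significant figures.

T = 2π√(L/g), so T_B/T_A = √((L_B/g_B)/(L_A/g_A)) = √((3.45/25.7)/(2.03/9.01)) = 0.772.

0.772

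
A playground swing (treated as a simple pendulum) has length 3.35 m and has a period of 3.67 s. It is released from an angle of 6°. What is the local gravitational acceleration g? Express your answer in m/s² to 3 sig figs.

9.82 m/s²

From T = 2π√(L/g), g = 4π²L/T² = 4π² × 3.35/3.670² = 9.82 m/s².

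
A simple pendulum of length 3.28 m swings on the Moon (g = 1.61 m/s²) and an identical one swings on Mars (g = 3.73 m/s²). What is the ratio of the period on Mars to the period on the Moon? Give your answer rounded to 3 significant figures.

0.657

T ∝ 1/√g, so T₂/T₁ = √(g₁/g₂) = √(1.61/3.73) = 0.657.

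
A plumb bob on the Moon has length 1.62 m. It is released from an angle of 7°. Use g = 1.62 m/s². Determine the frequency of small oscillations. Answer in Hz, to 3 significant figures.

0.159 Hz

T = 2π√(L/g) = 2π√(1.62/1.62) = 6.283 s, so f = 1/T = 0.159 Hz.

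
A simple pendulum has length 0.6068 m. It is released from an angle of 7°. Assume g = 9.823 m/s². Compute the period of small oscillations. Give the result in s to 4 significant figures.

T = 2π√(L/g) = 2π√(0.6068/9.823) = 2π × 0.24854 = 1.562 s.

1.562 s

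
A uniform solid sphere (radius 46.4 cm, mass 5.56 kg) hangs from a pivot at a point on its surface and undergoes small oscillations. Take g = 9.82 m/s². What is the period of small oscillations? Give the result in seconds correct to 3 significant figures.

1.62 s

I_cm = (2/5)mr² = 0.4788 kg·m². The pivot is at distance d = 0.464 m from the centre of mass.
By the parallel-axis theorem, I = I_cm + md² = 0.4788 + 1.197 = 1.676 kg·m².
T = 2π√(I/(mgd)) = 2π√(1.676/(5.56 × 9.82 × 0.464)) = 1.62 s.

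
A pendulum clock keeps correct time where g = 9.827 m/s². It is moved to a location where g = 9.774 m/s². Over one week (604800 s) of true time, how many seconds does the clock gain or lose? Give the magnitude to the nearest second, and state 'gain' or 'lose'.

The clock's period scales as T ∝ 1/√g, so T'/T = √(9.827/9.774) = 1.00271.
In 604800 s of true time the clock registers 604800/1.00271 = 603166.9 s, so it loses 1633 s.

lose 1633 s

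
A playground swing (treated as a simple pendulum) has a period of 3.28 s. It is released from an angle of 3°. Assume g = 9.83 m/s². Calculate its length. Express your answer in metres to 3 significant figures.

From T = 2π√(L/g), L = gT²/(4π²) = 9.83 × 3.280²/(4π²) = 2.68 m.

2.68 m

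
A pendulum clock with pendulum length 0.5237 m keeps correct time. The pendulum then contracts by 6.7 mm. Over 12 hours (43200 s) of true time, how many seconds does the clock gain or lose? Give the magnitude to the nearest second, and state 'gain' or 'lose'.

gain 279 s

T ∝ √L, so T'/T = √(0.51700/0.5237) = 0.993583.
In 43200 s of true time the clock registers 43200/0.993583 = 43479.0 s, so it gains 279 s.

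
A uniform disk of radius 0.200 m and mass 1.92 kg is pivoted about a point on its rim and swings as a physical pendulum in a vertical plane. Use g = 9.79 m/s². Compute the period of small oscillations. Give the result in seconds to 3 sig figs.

I_cm = ½mr² = 0.03840 kg·m². The pivot is at distance d = 0.200 m from the centre of mass.
By the parallel-axis theorem, I = I_cm + md² = 0.03840 + 0.07680 = 0.1152 kg·m².
T = 2π√(I/(mgd)) = 2π√(0.1152/(1.92 × 9.79 × 0.200)) = 1.10 s.

1.10 s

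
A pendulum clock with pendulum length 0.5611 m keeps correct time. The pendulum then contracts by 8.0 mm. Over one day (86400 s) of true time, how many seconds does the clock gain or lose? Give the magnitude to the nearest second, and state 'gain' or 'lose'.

gain 623 s

T ∝ √L, so T'/T = √(0.55310/0.5611) = 0.992846.
In 86400 s of true time the clock registers 86400/0.992846 = 87022.6 s, so it gains 623 s.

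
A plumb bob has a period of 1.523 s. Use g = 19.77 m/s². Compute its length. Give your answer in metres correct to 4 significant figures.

1.162 m

From T = 2π√(L/g), L = gT²/(4π²) = 19.77 × 1.5230²/(4π²) = 1.162 m.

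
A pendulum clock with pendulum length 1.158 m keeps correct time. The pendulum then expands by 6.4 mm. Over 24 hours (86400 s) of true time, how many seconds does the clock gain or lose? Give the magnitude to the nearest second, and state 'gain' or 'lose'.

lose 238 s

T ∝ √L, so T'/T = √(1.16440/1.158) = 1.00276.
In 86400 s of true time the clock registers 86400/1.00276 = 86162.2 s, so it loses 238 s.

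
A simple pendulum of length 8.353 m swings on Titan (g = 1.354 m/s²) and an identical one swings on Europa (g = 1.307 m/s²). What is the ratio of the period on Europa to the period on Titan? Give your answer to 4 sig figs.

1.018

T ∝ 1/√g, so T₂/T₁ = √(g₁/g₂) = √(1.354/1.307) = 1.018.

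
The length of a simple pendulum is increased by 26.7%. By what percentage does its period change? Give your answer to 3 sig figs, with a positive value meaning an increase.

T ∝ √L, so T'/T = √(1.267) = 1.126.
Percentage change in T = (1.126 − 1) × 100% = 12.6%.

12.6%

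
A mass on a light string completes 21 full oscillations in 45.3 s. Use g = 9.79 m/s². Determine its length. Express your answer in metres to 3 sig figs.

1.15 m

T = 45.3/21 = 2.157 s.
From T = 2π√(L/g), L = gT²/(4π²) = 9.79 × 2.157²/(4π²) = 1.15 m.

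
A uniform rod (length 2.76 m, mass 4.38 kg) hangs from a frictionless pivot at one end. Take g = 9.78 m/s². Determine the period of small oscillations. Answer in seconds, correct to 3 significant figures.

2.73 s

For a physical pendulum T = 2π√(I/(mgd)), with d = 1.380 m from pivot to centre of mass.
I_cm = mL²/12 = 4.38 × 2.76²/12 = 2.780 kg·m²; I = I_cm + md² = 2.780 + 4.38 × 1.380² = 11.12 kg·m².
T = 2π√(11.12/(4.38 × 9.78 × 1.380)) = 2.73 s.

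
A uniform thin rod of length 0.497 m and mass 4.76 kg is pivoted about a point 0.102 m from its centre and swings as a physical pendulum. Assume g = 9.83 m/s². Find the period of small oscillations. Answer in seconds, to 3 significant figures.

1.10 s

For a physical pendulum T = 2π√(I/(mgd)), with d = 0.1020 m from pivot to centre of mass.
I_cm = mL²/12 = 4.76 × 0.497²/12 = 0.09798 kg·m²; I = I_cm + md² = 0.09798 + 4.76 × 0.1020² = 0.1475 kg·m².
T = 2π√(0.1475/(4.76 × 9.83 × 0.1020)) = 1.10 s.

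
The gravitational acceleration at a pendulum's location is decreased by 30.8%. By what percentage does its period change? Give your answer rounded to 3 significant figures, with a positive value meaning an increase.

T ∝ 1/√g, so T'/T = 1/√(0.6920) = 1.202.
Percentage change in T = (1.202 − 1) × 100% = 20.2%.

20.2%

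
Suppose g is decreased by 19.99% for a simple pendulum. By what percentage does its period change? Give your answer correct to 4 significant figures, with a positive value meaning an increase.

11.80%

T ∝ 1/√g, so T'/T = 1/√(0.80010) = 1.1180.
Percentage change in T = (1.1180 − 1) × 100% = 11.80%.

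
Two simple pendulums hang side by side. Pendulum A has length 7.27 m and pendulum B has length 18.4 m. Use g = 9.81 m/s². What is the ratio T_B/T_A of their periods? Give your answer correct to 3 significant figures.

T ∝ √L, so T_B/T_A = √(L_B/L_A) = √(18.4/7.27) = 1.59.

1.59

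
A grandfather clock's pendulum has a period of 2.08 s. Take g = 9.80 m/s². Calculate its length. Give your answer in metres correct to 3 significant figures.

From T = 2π√(L/g), L = gT²/(4π²) = 9.80 × 2.080²/(4π²) = 1.07 m.

1.07 m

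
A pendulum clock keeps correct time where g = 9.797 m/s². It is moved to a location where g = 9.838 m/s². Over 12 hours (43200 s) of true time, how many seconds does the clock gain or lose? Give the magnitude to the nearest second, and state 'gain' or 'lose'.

gain 90 s

The clock's period scales as T ∝ 1/√g, so T'/T = √(9.797/9.838) = 0.997914.
In 43200 s of true time the clock registers 43200/0.997914 = 43290.3 s, so it gains 90 s.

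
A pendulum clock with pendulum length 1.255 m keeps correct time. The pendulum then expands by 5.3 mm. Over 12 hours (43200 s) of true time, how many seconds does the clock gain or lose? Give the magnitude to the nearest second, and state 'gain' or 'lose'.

T ∝ √L, so T'/T = √(1.26030/1.255) = 1.00211.
In 43200 s of true time the clock registers 43200/1.00211 = 43109.1 s, so it loses 91 s.

lose 91 s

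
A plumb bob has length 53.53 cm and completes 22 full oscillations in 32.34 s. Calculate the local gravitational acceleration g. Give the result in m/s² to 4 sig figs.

T = 32.34/22 = 1.4700 s.
From T = 2π√(L/g), g = 4π²L/T² = 4π² × 0.5353/1.4700² = 9.780 m/s².

9.780 m/s²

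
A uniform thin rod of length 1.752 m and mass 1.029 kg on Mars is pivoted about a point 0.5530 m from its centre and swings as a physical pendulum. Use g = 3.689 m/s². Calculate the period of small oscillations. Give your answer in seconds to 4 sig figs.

3.297 s

For a physical pendulum T = 2π√(I/(mgd)), with d = 0.55300 m from pivot to centre of mass.
I_cm = mL²/12 = 1.029 × 1.752²/12 = 0.26321 kg·m²; I = I_cm + md² = 0.26321 + 1.029 × 0.55300² = 0.57789 kg·m².
T = 2π√(0.57789/(1.029 × 3.689 × 0.55300)) = 3.297 s.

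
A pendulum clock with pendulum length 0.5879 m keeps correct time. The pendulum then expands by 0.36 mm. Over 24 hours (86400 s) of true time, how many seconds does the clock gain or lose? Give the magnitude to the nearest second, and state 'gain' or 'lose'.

T ∝ √L, so T'/T = √(0.58826/0.5879) = 1.00031.
In 86400 s of true time the clock registers 86400/1.00031 = 86373.6 s, so it loses 26 s.

lose 26 s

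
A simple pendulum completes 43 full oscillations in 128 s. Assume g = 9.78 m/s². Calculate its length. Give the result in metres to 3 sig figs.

2.20 m

T = 128/43 = 2.977 s.
From T = 2π√(L/g), L = gT²/(4π²) = 9.78 × 2.977²/(4π²) = 2.20 m.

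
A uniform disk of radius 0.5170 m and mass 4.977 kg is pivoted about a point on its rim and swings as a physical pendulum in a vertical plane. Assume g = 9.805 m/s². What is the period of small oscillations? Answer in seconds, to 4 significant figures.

I_cm = ½mr² = 0.66515 kg·m². The pivot is at distance d = 0.5170 m from the centre of mass.
By the parallel-axis theorem, I = I_cm + md² = 0.66515 + 1.3303 = 1.9954 kg·m².
T = 2π√(I/(mgd)) = 2π√(1.9954/(4.977 × 9.805 × 0.5170)) = 1.767 s.

1.767 s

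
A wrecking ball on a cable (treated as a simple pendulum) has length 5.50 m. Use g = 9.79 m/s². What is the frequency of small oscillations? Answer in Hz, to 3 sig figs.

T = 2π√(L/g) = 2π√(5.50/9.79) = 4.709 s, so f = 1/T = 0.212 Hz.

0.212 Hz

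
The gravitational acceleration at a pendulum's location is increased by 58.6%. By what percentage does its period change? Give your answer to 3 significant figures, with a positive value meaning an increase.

T ∝ 1/√g, so T'/T = 1/√(1.586) = 0.7941.
Percentage change in T = (0.7941 − 1) × 100% = -20.6%.

-20.6%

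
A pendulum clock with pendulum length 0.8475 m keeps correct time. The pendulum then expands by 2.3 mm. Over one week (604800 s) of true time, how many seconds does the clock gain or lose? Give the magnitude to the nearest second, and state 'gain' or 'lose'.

lose 819 s

T ∝ √L, so T'/T = √(0.84980/0.8475) = 1.00136.
In 604800 s of true time the clock registers 604800/1.00136 = 603981.0 s, so it loses 819 s.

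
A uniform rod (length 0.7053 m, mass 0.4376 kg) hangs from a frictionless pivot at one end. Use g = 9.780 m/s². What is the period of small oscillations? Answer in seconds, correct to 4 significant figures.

1.378 s

For a physical pendulum T = 2π√(I/(mgd)), with d = 0.35265 m from pivot to centre of mass.
I_cm = mL²/12 = 0.4376 × 0.7053²/12 = 0.018140 kg·m²; I = I_cm + md² = 0.018140 + 0.4376 × 0.35265² = 0.072561 kg·m².
T = 2π√(0.072561/(0.4376 × 9.780 × 0.35265)) = 1.378 s.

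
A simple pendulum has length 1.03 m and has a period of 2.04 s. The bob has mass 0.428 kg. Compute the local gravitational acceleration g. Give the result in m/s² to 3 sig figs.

9.77 m/s²

From T = 2π√(L/g), g = 4π²L/T² = 4π² × 1.03/2.040² = 9.77 m/s².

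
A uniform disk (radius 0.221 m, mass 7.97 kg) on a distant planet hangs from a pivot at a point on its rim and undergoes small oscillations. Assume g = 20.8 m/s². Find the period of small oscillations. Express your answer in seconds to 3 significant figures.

0.793 s

I_cm = ½mr² = 0.1946 kg·m². The pivot is at distance d = 0.221 m from the centre of mass.
By the parallel-axis theorem, I = I_cm + md² = 0.1946 + 0.3893 = 0.5839 kg·m².
T = 2π√(I/(mgd)) = 2π√(0.5839/(7.97 × 20.8 × 0.221)) = 0.793 s.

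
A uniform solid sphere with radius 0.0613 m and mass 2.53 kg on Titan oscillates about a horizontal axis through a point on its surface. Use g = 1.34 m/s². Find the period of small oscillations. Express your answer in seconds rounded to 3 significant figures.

I_cm = (2/5)mr² = 0.003803 kg·m². The pivot is at distance d = 0.0613 m from the centre of mass.
By the parallel-axis theorem, I = I_cm + md² = 0.003803 + 0.009507 = 0.01331 kg·m².
T = 2π√(I/(mgd)) = 2π√(0.01331/(2.53 × 1.34 × 0.0613)) = 1.59 s.

1.59 s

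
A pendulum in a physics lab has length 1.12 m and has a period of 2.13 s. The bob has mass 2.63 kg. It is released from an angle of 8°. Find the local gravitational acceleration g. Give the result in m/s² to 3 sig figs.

9.75 m/s²

From T = 2π√(L/g), g = 4π²L/T² = 4π² × 1.12/2.130² = 9.75 m/s².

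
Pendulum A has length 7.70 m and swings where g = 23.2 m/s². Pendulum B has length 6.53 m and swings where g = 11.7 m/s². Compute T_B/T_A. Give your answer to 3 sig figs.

1.30

T = 2π√(L/g), so T_B/T_A = √((L_B/g_B)/(L_A/g_A)) = √((6.53/11.7)/(7.70/23.2)) = 1.30.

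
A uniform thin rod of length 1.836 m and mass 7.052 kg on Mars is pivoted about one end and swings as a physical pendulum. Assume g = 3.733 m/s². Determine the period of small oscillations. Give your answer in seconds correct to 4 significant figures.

3.598 s

For a physical pendulum T = 2π√(I/(mgd)), with d = 0.91800 m from pivot to centre of mass.
I_cm = mL²/12 = 7.052 × 1.836²/12 = 1.9810 kg·m²; I = I_cm + md² = 1.9810 + 7.052 × 0.91800² = 7.9239 kg·m².
T = 2π√(7.9239/(7.052 × 3.733 × 0.91800)) = 3.598 s.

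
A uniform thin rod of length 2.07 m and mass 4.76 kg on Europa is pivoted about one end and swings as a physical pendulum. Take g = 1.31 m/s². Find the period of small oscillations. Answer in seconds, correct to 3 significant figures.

6.45 s

For a physical pendulum T = 2π√(I/(mgd)), with d = 1.035 m from pivot to centre of mass.
I_cm = mL²/12 = 4.76 × 2.07²/12 = 1.700 kg·m²; I = I_cm + md² = 1.700 + 4.76 × 1.035² = 6.799 kg·m².
T = 2π√(6.799/(4.76 × 1.31 × 1.035)) = 6.45 s.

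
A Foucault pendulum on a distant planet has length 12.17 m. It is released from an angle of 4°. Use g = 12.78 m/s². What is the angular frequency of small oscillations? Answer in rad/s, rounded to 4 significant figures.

ω = √(g/L) = √(12.78/12.17) = 1.025 rad/s.

1.025 rad/s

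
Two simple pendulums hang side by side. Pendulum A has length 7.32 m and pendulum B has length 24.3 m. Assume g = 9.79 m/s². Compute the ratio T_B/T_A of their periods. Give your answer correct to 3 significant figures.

1.82

T ∝ √L, so T_B/T_A = √(L_B/L_A) = √(24.3/7.32) = 1.82.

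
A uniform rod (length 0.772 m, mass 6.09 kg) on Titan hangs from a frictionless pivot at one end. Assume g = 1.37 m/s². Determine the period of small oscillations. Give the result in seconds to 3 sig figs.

For a physical pendulum T = 2π√(I/(mgd)), with d = 0.3860 m from pivot to centre of mass.
I_cm = mL²/12 = 6.09 × 0.772²/12 = 0.3025 kg·m²; I = I_cm + md² = 0.3025 + 6.09 × 0.3860² = 1.210 kg·m².
T = 2π√(1.210/(6.09 × 1.37 × 0.3860)) = 3.85 s.

3.85 s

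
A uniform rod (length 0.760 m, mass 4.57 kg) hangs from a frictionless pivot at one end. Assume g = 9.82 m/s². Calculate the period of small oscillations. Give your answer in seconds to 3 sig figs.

1.43 s

For a physical pendulum T = 2π√(I/(mgd)), with d = 0.3800 m from pivot to centre of mass.
I_cm = mL²/12 = 4.57 × 0.760²/12 = 0.2200 kg·m²; I = I_cm + md² = 0.2200 + 4.57 × 0.3800² = 0.8799 kg·m².
T = 2π√(0.8799/(4.57 × 9.82 × 0.3800)) = 1.43 s.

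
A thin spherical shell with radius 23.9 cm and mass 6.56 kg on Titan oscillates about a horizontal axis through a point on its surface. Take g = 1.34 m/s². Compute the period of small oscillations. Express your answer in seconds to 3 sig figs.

I_cm = (2/3)mr² = 0.2498 kg·m². The pivot is at distance d = 0.239 m from the centre of mass.
By the parallel-axis theorem, I = I_cm + md² = 0.2498 + 0.3747 = 0.6245 kg·m².
T = 2π√(I/(mgd)) = 2π√(0.6245/(6.56 × 1.34 × 0.239)) = 3.43 s.

3.43 s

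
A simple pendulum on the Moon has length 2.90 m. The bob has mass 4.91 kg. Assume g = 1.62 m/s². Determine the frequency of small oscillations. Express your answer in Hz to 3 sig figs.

T = 2π√(L/g) = 2π√(2.90/1.62) = 8.407 s, so f = 1/T = 0.119 Hz.

0.119 Hz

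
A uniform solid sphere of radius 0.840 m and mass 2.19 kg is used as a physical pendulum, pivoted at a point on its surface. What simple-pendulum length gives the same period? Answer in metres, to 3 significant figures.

1.18 m

The equivalent simple-pendulum length is L_eq = I/(md), where I is about the pivot and d = 0.8400 m.
I_cm = (2/5)mR² = 0.6181 kg·m², so I = I_cm + md² = 0.6181 + 1.545 = 2.163 kg·m².
L_eq = 2.163/(2.19 × 0.8400) = 1.18 m.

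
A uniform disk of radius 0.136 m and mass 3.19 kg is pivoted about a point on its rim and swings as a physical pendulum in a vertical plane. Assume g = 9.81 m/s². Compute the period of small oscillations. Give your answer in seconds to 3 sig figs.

0.906 s

I_cm = ½mr² = 0.02950 kg·m². The pivot is at distance d = 0.136 m from the centre of mass.
By the parallel-axis theorem, I = I_cm + md² = 0.02950 + 0.05900 = 0.08850 kg·m².
T = 2π√(I/(mgd)) = 2π√(0.08850/(3.19 × 9.81 × 0.136)) = 0.906 s.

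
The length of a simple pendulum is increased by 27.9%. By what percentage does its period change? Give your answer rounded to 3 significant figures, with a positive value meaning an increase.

13.1%

T ∝ √L, so T'/T = √(1.279) = 1.131.
Percentage change in T = (1.131 − 1) × 100% = 13.1%.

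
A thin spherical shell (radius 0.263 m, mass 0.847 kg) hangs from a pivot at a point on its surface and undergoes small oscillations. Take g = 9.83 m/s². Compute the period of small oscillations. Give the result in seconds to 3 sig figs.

I_cm = (2/3)mr² = 0.03906 kg·m². The pivot is at distance d = 0.263 m from the centre of mass.
By the parallel-axis theorem, I = I_cm + md² = 0.03906 + 0.05859 = 0.09764 kg·m².
T = 2π√(I/(mgd)) = 2π√(0.09764/(0.847 × 9.83 × 0.263)) = 1.33 s.

1.33 s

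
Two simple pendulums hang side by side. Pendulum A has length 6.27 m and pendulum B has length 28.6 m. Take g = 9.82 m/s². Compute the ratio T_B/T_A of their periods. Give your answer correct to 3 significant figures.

T ∝ √L, so T_B/T_A = √(L_B/L_A) = √(28.6/6.27) = 2.14.

2.14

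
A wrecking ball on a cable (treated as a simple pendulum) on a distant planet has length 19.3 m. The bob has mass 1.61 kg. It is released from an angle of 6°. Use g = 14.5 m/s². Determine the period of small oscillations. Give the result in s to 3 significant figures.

7.25 s

T = 2π√(L/g) = 2π√(19.3/14.5) = 2π × 1.154 = 7.25 s.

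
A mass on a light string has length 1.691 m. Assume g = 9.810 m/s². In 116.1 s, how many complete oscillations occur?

T = 2π√(L/g) = 2π√(1.691/9.810) = 2.6087 s.
Number of complete oscillations = ⌊116.1/2.6087⌋ = ⌊44.506⌋ = 44.

44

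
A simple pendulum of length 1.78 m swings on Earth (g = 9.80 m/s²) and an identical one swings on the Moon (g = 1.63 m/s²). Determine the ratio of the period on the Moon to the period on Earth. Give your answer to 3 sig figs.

T ∝ 1/√g, so T₂/T₁ = √(g₁/g₂) = √(9.80/1.63) = 2.45.

2.45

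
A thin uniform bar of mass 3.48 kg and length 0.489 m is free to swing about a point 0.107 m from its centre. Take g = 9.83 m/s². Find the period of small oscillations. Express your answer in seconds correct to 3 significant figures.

1.09 s

For a physical pendulum T = 2π√(I/(mgd)), with d = 0.1070 m from pivot to centre of mass.
I_cm = mL²/12 = 3.48 × 0.489²/12 = 0.06935 kg·m²; I = I_cm + md² = 0.06935 + 3.48 × 0.1070² = 0.1092 kg·m².
T = 2π√(0.1092/(3.48 × 9.83 × 0.1070)) = 1.09 s.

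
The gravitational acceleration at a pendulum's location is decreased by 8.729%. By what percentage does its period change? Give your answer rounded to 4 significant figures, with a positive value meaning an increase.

T ∝ 1/√g, so T'/T = 1/√(0.91271) = 1.0467.
Percentage change in T = (1.0467 − 1) × 100% = 4.673%.

4.673%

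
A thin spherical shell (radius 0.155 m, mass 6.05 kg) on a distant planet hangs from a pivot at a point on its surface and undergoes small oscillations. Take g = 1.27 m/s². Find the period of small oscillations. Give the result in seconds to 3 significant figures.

I_cm = (2/3)mr² = 0.09690 kg·m². The pivot is at distance d = 0.155 m from the centre of mass.
By the parallel-axis theorem, I = I_cm + md² = 0.09690 + 0.1454 = 0.2423 kg·m².
T = 2π√(I/(mgd)) = 2π√(0.2423/(6.05 × 1.27 × 0.155)) = 2.83 s.

2.83 s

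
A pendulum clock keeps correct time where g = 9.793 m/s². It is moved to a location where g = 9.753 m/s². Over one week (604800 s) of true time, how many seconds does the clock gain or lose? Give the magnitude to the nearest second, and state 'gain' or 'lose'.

The clock's period scales as T ∝ 1/√g, so T'/T = √(9.793/9.753) = 1.00205.
In 604800 s of true time the clock registers 604800/1.00205 = 603563.6 s, so it loses 1236 s.

lose 1236 s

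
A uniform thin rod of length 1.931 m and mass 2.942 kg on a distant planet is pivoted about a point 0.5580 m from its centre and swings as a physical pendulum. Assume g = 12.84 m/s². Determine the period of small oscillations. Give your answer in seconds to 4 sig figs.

1.851 s

For a physical pendulum T = 2π√(I/(mgd)), with d = 0.55800 m from pivot to centre of mass.
I_cm = mL²/12 = 2.942 × 1.931²/12 = 0.91417 kg·m²; I = I_cm + md² = 0.91417 + 2.942 × 0.55800² = 1.8302 kg·m².
T = 2π√(1.8302/(2.942 × 12.84 × 0.55800)) = 1.851 s.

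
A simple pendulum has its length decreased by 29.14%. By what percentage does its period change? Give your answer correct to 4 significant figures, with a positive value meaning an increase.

T ∝ √L, so T'/T = √(0.70860) = 0.84178.
Percentage change in T = (0.84178 − 1) × 100% = -15.82%.

-15.82%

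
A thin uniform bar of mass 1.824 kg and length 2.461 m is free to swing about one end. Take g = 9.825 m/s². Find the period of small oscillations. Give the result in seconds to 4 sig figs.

2.568 s

For a physical pendulum T = 2π√(I/(mgd)), with d = 1.2305 m from pivot to centre of mass.
I_cm = mL²/12 = 1.824 × 2.461²/12 = 0.92059 kg·m²; I = I_cm + md² = 0.92059 + 1.824 × 1.2305² = 3.6824 kg·m².
T = 2π√(3.6824/(1.824 × 9.825 × 1.2305)) = 2.568 s.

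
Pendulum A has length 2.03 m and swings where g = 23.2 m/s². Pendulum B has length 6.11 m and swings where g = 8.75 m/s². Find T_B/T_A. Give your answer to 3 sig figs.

2.82

T = 2π√(L/g), so T_B/T_A = √((L_B/g_B)/(L_A/g_A)) = √((6.11/8.75)/(2.03/23.2)) = 2.82.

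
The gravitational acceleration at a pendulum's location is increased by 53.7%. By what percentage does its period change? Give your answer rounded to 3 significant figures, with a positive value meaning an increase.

-19.3%

T ∝ 1/√g, so T'/T = 1/√(1.537) = 0.8066.
Percentage change in T = (0.8066 − 1) × 100% = -19.3%.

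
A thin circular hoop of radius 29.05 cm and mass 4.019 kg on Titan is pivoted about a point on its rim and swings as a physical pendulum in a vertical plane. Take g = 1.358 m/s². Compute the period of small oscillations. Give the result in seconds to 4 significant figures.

I_cm = mr² = 0.33916 kg·m². The pivot is at distance d = 0.2905 m from the centre of mass.
By the parallel-axis theorem, I = I_cm + md² = 0.33916 + 0.33916 = 0.67833 kg·m².
T = 2π√(I/(mgd)) = 2π√(0.67833/(4.019 × 1.358 × 0.2905)) = 4.110 s.

4.110 s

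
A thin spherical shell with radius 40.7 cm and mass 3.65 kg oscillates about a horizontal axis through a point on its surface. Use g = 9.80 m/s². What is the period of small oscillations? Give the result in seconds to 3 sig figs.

1.65 s

I_cm = (2/3)mr² = 0.4031 kg·m². The pivot is at distance d = 0.407 m from the centre of mass.
By the parallel-axis theorem, I = I_cm + md² = 0.4031 + 0.6046 = 1.008 kg·m².
T = 2π√(I/(mgd)) = 2π√(1.008/(3.65 × 9.80 × 0.407)) = 1.65 s.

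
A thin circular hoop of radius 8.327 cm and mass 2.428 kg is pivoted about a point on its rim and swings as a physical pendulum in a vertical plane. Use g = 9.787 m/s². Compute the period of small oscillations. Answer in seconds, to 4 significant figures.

0.8196 s

I_cm = mr² = 0.016835 kg·m². The pivot is at distance d = 0.08327 m from the centre of mass.
By the parallel-axis theorem, I = I_cm + md² = 0.016835 + 0.016835 = 0.033671 kg·m².
T = 2π√(I/(mgd)) = 2π√(0.033671/(2.428 × 9.787 × 0.08327)) = 0.8196 s.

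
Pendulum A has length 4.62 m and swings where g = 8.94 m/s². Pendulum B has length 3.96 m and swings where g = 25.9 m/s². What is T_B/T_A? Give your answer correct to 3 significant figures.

T = 2π√(L/g), so T_B/T_A = √((L_B/g_B)/(L_A/g_A)) = √((3.96/25.9)/(4.62/8.94)) = 0.544.

0.544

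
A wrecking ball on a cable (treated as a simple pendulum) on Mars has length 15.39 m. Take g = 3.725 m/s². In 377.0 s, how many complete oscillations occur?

29

T = 2π√(L/g) = 2π√(15.39/3.725) = 12.771 s.
Number of complete oscillations = ⌊377.0/12.771⌋ = ⌊29.519⌋ = 29.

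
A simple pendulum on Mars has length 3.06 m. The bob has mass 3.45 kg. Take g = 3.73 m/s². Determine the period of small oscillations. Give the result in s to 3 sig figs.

5.69 s

T = 2π√(L/g) = 2π√(3.06/3.73) = 2π × 0.9057 = 5.69 s.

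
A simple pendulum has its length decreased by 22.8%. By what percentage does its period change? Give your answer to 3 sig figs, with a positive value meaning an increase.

T ∝ √L, so T'/T = √(0.7720) = 0.8786.
Percentage change in T = (0.8786 − 1) × 100% = -12.1%.

-12.1%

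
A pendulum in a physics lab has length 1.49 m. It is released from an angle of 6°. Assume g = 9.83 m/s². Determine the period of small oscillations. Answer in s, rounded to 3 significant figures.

T = 2π√(L/g) = 2π√(1.49/9.83) = 2π × 0.3893 = 2.45 s.

2.45 s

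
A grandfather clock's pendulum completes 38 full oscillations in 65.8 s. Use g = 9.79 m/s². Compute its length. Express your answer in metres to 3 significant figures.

0.744 m

T = 65.8/38 = 1.732 s.
From T = 2π√(L/g), L = gT²/(4π²) = 9.79 × 1.732²/(4π²) = 0.744 m.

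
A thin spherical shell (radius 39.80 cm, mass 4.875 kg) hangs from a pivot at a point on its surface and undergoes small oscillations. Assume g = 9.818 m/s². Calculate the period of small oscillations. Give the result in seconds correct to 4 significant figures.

I_cm = (2/3)mr² = 0.51481 kg·m². The pivot is at distance d = 0.3980 m from the centre of mass.
By the parallel-axis theorem, I = I_cm + md² = 0.51481 + 0.77222 = 1.2870 kg·m².
T = 2π√(I/(mgd)) = 2π√(1.2870/(4.875 × 9.818 × 0.3980)) = 1.633 s.

1.633 s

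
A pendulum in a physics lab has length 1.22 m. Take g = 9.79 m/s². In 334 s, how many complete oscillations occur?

150

T = 2π√(L/g) = 2π√(1.22/9.79) = 2.218 s.
Number of complete oscillations = ⌊334/2.218⌋ = ⌊150.6⌋ = 150.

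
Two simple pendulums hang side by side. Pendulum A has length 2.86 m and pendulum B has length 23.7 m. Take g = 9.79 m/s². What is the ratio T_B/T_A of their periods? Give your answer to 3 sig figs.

T ∝ √L, so T_B/T_A = √(L_B/L_A) = √(23.7/2.86) = 2.88.

2.88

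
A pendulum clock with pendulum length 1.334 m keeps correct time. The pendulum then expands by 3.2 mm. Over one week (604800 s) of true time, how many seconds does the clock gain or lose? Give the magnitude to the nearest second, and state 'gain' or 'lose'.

T ∝ √L, so T'/T = √(1.33720/1.334) = 1.00120.
In 604800 s of true time the clock registers 604800/1.00120 = 604075.9 s, so it loses 724 s.

lose 724 s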